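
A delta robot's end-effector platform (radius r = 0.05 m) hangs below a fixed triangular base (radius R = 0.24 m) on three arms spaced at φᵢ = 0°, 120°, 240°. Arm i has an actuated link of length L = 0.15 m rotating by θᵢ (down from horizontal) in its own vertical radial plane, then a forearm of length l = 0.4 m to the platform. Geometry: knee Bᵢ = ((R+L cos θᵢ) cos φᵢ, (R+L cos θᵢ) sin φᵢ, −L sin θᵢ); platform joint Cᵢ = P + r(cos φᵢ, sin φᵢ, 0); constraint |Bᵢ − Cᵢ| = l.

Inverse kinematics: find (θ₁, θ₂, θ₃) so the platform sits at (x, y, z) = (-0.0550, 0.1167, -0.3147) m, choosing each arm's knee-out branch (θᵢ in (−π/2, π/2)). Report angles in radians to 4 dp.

θ₁ = 0.9599, θ₂ = -0.1749, θ₃ = 1.0473

rotate P by −φ1: (-0.0550, 0.1167, -0.3147)
  A cos θ + B sin θ = C:  0.2450·cos θ + -0.3147·sin θ = -0.1173
  γ=atan2(-0.3147,0.2450)=-0.9093;  ψ=arccos(-0.2940)=1.8692;  θ1=γ+ψ≈0.9599
φ2=120.0° → target in arm frame (0.1286, -0.0107)
  e−x'=0.0614;  (l²−L²−(e−x')²−y'²−z²)/2L = 0.1152
  √(A²+B²)=0.3206;  θ2 = -1.3780+1.2031 ≈ -0.1749
φ3=240.0° → target in arm frame (-0.0736, -0.1060)
  e−x'=0.2636;  (l²−L²−(e−x')²−y'²−z²)/2L = -0.1408
  θ3 = atan2(B,A) + arccos(C/0.4105) = 1.0473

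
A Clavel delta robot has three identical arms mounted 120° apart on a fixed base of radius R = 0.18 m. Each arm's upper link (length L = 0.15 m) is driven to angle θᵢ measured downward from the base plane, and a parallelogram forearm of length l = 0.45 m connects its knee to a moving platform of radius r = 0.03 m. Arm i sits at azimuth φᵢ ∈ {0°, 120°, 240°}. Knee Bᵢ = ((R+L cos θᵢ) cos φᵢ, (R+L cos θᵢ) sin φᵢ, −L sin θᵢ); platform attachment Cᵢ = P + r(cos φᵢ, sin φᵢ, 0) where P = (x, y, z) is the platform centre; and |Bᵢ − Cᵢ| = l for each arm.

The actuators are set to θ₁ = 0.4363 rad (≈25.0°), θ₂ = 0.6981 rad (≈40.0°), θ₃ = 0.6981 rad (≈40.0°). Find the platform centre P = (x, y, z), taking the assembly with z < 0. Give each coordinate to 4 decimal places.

(0.0424, 0.0000, -0.4418)

arm 1 at φ=0.0°: e+L cos θ1 = 0.2859;  centre 1 = (0.2859, 0.0000, -0.0634)
φ2=120.0°: virtual centre (-0.1325, 0.2294, -0.0964), radius l
arm 3 at φ=240.0°: e+L cos θ3 = 0.2649;  centre 3 = (-0.1325, -0.2294, -0.0964)
subtract pairs → two planes through P
linear system: -0.8368x+0.4588y = -0.0063−-0.0661z; -0.8368x+-0.4588y = -0.0063−-0.0661z
det = 0.7679;  x = 0.0075+-0.0789z,  y = 0.0000+0.0000z
sphere 1 gives Az²+Bz+C=0 with A=1.0062, B=0.1707, C=-0.1210;  B²−4AC=0.5161;  roots -0.4418, 0.2721;  negative root z = -0.4418
x = 0.0424, y = 0.0000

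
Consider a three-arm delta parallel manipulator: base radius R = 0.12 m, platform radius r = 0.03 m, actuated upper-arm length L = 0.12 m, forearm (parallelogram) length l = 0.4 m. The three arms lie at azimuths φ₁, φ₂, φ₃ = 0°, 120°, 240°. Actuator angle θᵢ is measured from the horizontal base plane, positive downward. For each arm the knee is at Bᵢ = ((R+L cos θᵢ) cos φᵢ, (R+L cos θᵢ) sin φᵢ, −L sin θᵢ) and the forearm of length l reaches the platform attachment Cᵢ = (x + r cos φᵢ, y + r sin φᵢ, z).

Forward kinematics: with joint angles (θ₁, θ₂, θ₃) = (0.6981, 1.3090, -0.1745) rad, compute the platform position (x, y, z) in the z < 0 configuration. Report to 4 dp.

(-0.0063, -0.2023, -0.3664)

φ1=0.0°: virtual centre (0.1819, 0.0000, -0.0771), radius l
arm 2 at φ=120.0°: ρ2 = 0.1211;  O2 = (-0.0605, 0.1048, -0.1159)
arm 3 at φ=240.0°: ρ3 = 0.2082;  O3 = (-0.1041, -0.1803, 0.0208)
|O₂|²−|O₁|² = -0.0110;  |O₃|²−|O₁|² = 0.0047
linear system: -0.4849x+0.2097y = -0.0110−-0.0776z; -0.5720x+-0.3606y = 0.0047−0.1959z
det = 0.2948;  x = 0.0100+0.0445z,  y = -0.0290+0.4728z
into |P−O₁|² = l²: 1.2255z² + 0.1115z + -0.1237 = 0;  Δ = 0.6186;  z = -0.3664 or 0.2754 → z<0 root = -0.3664
x = -0.0063, y = -0.2023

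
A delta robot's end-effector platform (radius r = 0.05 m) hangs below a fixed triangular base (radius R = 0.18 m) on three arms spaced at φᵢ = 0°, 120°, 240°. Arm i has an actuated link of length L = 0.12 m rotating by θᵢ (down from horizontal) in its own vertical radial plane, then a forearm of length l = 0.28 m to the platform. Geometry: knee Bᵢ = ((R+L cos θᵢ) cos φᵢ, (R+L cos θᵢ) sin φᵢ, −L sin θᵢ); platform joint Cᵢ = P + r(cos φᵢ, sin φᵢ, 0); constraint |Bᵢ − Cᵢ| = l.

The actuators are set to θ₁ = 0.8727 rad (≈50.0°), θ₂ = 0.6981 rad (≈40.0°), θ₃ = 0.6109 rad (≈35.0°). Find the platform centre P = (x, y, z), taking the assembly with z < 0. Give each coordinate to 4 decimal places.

arm 1 at φ=0.0°: e+L cos θ1 = 0.2071;  centre 1 = (0.2071, 0.0000, -0.0919)
φ2=120.0°: virtual centre (-0.1110, 0.1922, -0.0771), radius l
arm 3 at φ=240.0°: e+L cos θ3 = 0.2283;  centre 3 = (-0.1141, -0.1977, -0.0688)
eliminate P² terms by subtracting sphere 1 from 2 and 3
[-0.6362 0.3844 0.0296]·P = 0.0038;  [-0.6426 -0.3954 0.0462]·P = 0.0055
Cramer: x(z) = -0.0073+0.0591z;  y(z) = -0.0021+0.0208z
into |P−centre ₁|² = l²: 1.0039z² + 0.1584z + -0.0240 = 0;  Δ = 0.1213;  z = -0.2524 or 0.0946 → z<0 root = -0.2524
x = -0.0222, y = -0.0073

(-0.0222, -0.0073, -0.2524)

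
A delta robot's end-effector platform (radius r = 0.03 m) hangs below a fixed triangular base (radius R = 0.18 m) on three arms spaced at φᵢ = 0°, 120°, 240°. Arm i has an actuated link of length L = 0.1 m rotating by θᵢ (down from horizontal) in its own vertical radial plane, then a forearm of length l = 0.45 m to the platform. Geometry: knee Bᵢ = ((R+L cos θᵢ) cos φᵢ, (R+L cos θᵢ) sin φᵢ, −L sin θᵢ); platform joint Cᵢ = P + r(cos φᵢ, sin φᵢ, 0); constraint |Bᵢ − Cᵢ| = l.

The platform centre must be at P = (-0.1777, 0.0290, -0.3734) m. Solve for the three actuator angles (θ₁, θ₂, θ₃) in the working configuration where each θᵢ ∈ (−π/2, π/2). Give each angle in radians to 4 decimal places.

θ₁ = 1.3088, θ₂ = -0.3495, θ₃ = -0.0003

arm 1 (φ=0.0°): x'=-0.1777, y'=0.0290
  A=0.3277, B=-0.3734, C=(l²−L²−A²−y'²−z²)/(2L)=-0.2758
  θ1 = atan2(B,A) + arccos(C/0.4968) = 1.3088
rotate P by −φ2: (0.1140, 0.1394, -0.3734)
  A=0.0360, B=-0.3734, C=(l²−L²−A²−y'²−z²)/(2L)=0.1617
  γ=atan2(-0.3734,0.0360)=-1.4746;  ψ=arccos(0.4311)=1.1251;  θ2=γ+ψ≈-0.3495
arm 3 (φ=240.0°): x'=0.0637, y'=-0.1684
  A=0.0863, B=-0.3734, C=(l²−L²−A²−y'²−z²)/(2L)=0.0864
  γ=atan2(-0.3734,0.0863)=-1.3438;  ψ=arccos(0.2254)=1.3435;  θ3=γ+ψ≈-0.0003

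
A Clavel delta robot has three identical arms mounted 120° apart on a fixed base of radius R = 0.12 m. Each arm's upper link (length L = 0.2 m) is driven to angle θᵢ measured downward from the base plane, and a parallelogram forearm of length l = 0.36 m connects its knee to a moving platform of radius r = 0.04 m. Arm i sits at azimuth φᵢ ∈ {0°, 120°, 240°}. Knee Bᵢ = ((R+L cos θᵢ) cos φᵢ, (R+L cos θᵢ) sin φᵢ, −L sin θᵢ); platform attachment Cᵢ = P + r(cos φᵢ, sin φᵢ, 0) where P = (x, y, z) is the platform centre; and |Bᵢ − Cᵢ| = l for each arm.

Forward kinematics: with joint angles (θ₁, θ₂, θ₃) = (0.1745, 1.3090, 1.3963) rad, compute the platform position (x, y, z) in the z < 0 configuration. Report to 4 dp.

arm 1 at φ=0.0°: ρ1 = 0.2770;  O1 = (0.2770, 0.0000, -0.0347)
arm 2 at φ=120.0°: ρ2 = 0.1318;  O2 = (-0.0659, 0.1141, -0.1932)
arm 3 at φ=240.0°: ρ3 = 0.1147;  O3 = (-0.0574, -0.0994, -0.1970)
subtract pairs → two planes through P
[-0.6857 0.2282 -0.3169]·P = -0.0232;  [-0.6686 -0.1987 -0.3245]·P = -0.0260
Cramer: x(z) = 0.0365-0.4744z;  y(z) = 0.0078-0.0366z
quadratic in z: (1.2264)z²+(0.2970)z+(-0.0705)=0, √Δ=0.6589 → z ∈ {-0.3897, 0.1475}; z = -0.3897 (taking z<0)
x = 0.2214, y = 0.0221

(0.2214, 0.0221, -0.3897)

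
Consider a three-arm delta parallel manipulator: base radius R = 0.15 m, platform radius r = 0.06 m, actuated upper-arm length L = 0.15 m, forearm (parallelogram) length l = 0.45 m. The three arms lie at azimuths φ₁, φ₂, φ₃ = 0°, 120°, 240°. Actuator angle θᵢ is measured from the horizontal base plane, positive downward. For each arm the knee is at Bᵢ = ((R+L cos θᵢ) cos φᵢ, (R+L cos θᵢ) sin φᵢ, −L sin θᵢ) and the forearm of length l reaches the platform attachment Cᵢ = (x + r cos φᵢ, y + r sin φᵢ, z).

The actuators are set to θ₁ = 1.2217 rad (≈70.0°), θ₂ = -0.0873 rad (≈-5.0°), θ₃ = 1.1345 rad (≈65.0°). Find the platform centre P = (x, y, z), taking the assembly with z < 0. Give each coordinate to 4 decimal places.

(-0.1350, 0.1969, -0.4365)

O1 = (0.1413·cos0.0°, 0.1413·sin0.0°, -0.1410) = (0.1413, 0.0000, -0.1410)
arm 2 at φ=120.0°: ρ2 = 0.2394;  O2 = (-0.1197, 0.2074, 0.0131)
φ3=240.0°: virtual centre (-0.0767, -0.1328, -0.1359), radius l
subtract pairs → two planes through P
linear system: -0.5220x+0.4147y = 0.0177−0.3081z; -0.4360x+-0.2657y = 0.0022−0.0100z
Cramer: x(z) = -0.0175+0.2691z;  y(z) = 0.0205-0.4040z
into |P−O₁|² = l²: 1.2357z² + 0.1798z + -0.1570 = 0;  Δ = 0.8083;  z = -0.4365 or 0.2910 → z<0 root = -0.4365
x = -0.1350, y = 0.1969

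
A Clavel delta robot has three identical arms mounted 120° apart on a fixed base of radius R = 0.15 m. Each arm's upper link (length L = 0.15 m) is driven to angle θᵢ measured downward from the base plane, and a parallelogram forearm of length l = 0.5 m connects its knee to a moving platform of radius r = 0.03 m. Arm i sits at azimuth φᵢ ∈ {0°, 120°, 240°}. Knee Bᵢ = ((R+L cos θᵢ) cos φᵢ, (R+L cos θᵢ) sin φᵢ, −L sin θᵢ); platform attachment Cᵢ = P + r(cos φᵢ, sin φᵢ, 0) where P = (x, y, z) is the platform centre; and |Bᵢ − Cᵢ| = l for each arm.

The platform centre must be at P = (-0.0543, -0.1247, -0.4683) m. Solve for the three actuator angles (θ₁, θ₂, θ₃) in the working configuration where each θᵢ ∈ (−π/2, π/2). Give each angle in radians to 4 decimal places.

φ1=0.0° → target in arm frame (-0.0543, -0.1247)
  e−x'=0.1743;  (l²−L²−(e−x')²−y'²−z²)/2L = -0.1258
  √(A²+B²)=0.4997;  θ1 = -1.2145+1.8253 ≈ 0.6108
φ2=120.0° → target in arm frame (-0.0808, 0.1094)
  e−x'=0.2008;  (l²−L²−(e−x')²−y'²−z²)/2L = -0.1470
  θ2 = atan2(B,A) + arccos(C/0.5096) = 0.6978
rotate P by −φ3: (0.1351, 0.0153, -0.4683)
  A=-0.0151, B=-0.4683, C=(l²−L²−A²−y'²−z²)/(2L)=0.0258
  γ=atan2(-0.4683,-0.0151)=-1.6031;  ψ=arccos(0.0550)=1.5158;  θ3=γ+ψ≈-0.0874

θ₁ = 0.6108, θ₂ = 0.6978, θ₃ = -0.0874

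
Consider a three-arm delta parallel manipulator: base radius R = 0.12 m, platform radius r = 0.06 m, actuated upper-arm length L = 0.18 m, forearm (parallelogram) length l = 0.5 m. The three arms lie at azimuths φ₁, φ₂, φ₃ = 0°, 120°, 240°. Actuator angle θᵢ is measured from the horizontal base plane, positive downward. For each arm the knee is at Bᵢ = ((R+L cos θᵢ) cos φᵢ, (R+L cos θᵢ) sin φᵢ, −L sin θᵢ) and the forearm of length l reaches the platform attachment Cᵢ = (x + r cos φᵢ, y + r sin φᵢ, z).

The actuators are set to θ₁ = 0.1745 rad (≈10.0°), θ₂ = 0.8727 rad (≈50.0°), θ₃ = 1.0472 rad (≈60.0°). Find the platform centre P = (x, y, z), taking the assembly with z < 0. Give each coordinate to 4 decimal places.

φ1=0.0°: virtual centre (0.2373, 0.0000, -0.0313), radius l
S2 = (0.1757·cos120.0°, 0.1757·sin120.0°, -0.1379) = (-0.0878, 0.1522, -0.1379)
S3 = (0.1500·cos240.0°, 0.1500·sin240.0°, -0.1559) = (-0.0750, -0.1299, -0.1559)
eliminate P² terms by subtracting sphere 1 from 2 and 3
[-0.6502 0.3043 -0.2133]·P = -0.0074;  [-0.6245 -0.2598 -0.2493]·P = -0.0105
det = 0.3590;  x = 0.0142+-0.3657z,  y = 0.0061+-0.0804z
sphere 1 gives Az²+Bz+C=0 with A=1.1402, B=0.2246, C=-0.1992;  B²−4AC=0.9591;  roots -0.5280, 0.3310;  negative root z = -0.5280
x = 0.2073, y = 0.0486

(0.2073, 0.0486, -0.5280)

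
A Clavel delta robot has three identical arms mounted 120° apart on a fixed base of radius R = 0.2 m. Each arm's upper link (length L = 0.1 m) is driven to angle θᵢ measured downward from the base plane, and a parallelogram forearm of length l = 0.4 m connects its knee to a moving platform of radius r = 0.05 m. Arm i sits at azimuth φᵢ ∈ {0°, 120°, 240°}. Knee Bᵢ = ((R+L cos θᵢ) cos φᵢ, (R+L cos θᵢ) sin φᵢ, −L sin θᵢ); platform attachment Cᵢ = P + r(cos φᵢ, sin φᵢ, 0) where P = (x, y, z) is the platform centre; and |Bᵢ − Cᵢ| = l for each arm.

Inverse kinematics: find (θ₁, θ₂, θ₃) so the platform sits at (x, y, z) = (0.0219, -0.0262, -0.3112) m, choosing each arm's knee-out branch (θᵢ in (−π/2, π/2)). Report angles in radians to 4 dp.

θ₁ = -0.1749, θ₂ = 0.2614, θ₃ = -0.0879

rotate P by −φ1: (0.0219, -0.0262, -0.3112)
  A=0.1281, B=-0.3112, C=(l²−L²−A²−y'²−z²)/(2L)=0.1803
  √(A²+B²)=0.3365;  θ1 = -1.1803+1.0054 ≈ -0.1749
rotate P by −φ2: (-0.0336, -0.0059, -0.3112)
  e−x'=0.1836;  (l²−L²−(e−x')²−y'²−z²)/2L = 0.0970
  √(A²+B²)=0.3613;  θ2 = -1.0377+1.2991 ≈ 0.2614
rotate P by −φ3: (0.0117, 0.0321, -0.3112)
  e−x'=0.1383;  (l²−L²−(e−x')²−y'²−z²)/2L = 0.1651
  γ=atan2(-0.3112,0.1383)=-1.1527;  ψ=arccos(0.4847)=1.0648;  θ3=γ+ψ≈-0.0879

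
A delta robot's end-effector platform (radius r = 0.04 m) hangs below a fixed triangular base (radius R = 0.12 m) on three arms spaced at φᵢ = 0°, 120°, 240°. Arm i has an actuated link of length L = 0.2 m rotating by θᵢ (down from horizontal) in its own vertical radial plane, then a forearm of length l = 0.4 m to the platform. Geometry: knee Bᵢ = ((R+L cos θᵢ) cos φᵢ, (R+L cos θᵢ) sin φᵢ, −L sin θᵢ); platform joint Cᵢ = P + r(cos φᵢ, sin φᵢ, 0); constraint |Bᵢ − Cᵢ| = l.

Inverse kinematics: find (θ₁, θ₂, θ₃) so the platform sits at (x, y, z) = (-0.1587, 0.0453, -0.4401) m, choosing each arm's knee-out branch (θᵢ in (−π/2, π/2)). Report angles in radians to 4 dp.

θ₁ = 1.2214, θ₂ = 0.4361, θ₃ = 0.6979

arm 1 (φ=0.0°): x'=-0.1587, y'=0.0453
  A=0.2387, B=-0.4401, C=(l²−L²−A²−y'²−z²)/(2L)=-0.3318
  γ=atan2(-0.4401,0.2387)=-1.0738;  ψ=arccos(-0.6627)=2.2952;  θ1=γ+ψ≈1.2214
arm 2 (φ=120.0°): x'=0.1186, y'=0.1148
  A cos θ + B sin θ = C:  -0.0386·cos θ + -0.4401·sin θ = -0.2209
  √(A²+B²)=0.4418;  θ2 = -1.6582+2.0944 ≈ 0.4361
rotate P by −φ3: (0.0401, -0.1601, -0.4401)
  e−x'=0.0399;  (l²−L²−(e−x')²−y'²−z²)/2L = -0.2523
  θ3 = atan2(B,A) + arccos(C/0.4419) = 0.6979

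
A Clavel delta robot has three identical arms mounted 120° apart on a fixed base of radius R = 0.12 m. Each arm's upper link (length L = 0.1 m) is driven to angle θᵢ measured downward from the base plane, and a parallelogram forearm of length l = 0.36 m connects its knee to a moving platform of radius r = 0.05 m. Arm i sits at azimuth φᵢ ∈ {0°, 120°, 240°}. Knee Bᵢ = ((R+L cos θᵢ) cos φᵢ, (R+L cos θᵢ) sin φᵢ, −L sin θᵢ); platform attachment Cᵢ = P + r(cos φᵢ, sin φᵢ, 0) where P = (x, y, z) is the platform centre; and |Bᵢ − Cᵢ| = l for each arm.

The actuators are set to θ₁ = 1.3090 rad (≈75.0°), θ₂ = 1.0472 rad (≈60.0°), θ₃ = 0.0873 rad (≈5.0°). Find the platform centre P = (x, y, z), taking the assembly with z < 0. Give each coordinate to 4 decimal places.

(-0.1120, -0.1165, -0.3664)

centre 1 = (0.0959·cos0.0°, 0.0959·sin0.0°, -0.0966) = (0.0959, 0.0000, -0.0966)
centre 2 = (0.1200·cos120.0°, 0.1200·sin120.0°, -0.0866) = (-0.0600, 0.1039, -0.0866)
arm 3 at φ=240.0°: ρ3 = 0.1696;  centre 3 = (-0.0848, -0.1469, -0.0087)
eliminate P² terms by subtracting sphere 1 from 2 and 3
plane₁₂: -0.3118x+0.2078y+0.0200z = 0.0034
det = 0.1667;  x = -0.0188+0.2543z,  y = -0.0120+0.2854z
quadratic in z: (1.1461)z²+(0.1280)z+(-0.1070)=0, √Δ=0.7119 → z ∈ {-0.3664, 0.2547}; z = -0.3664 (taking z<0)
x = -0.1120, y = -0.1165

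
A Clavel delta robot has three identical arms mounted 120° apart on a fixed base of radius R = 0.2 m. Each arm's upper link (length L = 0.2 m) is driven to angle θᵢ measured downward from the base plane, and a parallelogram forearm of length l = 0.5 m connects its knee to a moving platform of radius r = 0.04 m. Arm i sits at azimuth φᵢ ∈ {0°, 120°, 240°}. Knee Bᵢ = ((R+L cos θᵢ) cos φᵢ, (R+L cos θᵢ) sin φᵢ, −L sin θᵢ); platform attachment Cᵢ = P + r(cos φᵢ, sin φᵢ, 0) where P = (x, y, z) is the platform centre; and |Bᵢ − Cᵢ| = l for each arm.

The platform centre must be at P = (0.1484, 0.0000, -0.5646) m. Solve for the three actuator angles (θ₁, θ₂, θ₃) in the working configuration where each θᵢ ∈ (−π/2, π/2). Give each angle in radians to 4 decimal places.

θ₁ = 0.5236, θ₂ = 1.2215, θ₃ = 1.2215

rotate P by −φ1: (0.1484, 0.0000, -0.5646)
  A cos θ + B sin θ = C:  0.0116·cos θ + -0.5646·sin θ = -0.2723
  γ=atan2(-0.5646,0.0116)=-1.5503;  ψ=arccos(-0.4821)=2.0739;  θ1=γ+ψ≈0.5236
rotate P by −φ2: (-0.0742, -0.1285, -0.5646)
  A cos θ + B sin θ = C:  0.2342·cos θ + -0.5646·sin θ = -0.4503
  θ2 = atan2(B,A) + arccos(C/0.6112) = 1.2215
arm 3 (φ=240.0°): x'=-0.0742, y'=0.1285
  A cos θ + B sin θ = C:  0.2342·cos θ + -0.5646·sin θ = -0.4503
  θ3 = atan2(B,A) + arccos(C/0.6112) = 1.2215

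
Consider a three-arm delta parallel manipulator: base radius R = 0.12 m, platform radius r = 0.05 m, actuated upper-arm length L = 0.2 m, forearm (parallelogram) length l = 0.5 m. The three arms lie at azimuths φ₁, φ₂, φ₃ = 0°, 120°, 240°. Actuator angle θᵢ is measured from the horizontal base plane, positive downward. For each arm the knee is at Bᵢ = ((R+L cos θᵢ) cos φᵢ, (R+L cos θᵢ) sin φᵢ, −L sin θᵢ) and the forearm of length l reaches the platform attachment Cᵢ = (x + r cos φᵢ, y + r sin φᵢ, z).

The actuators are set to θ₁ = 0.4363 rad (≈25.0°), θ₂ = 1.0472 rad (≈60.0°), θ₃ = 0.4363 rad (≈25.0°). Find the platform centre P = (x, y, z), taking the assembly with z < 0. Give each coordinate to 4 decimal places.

(0.0894, -0.1548, -0.5315)

centre 1 = (0.2513·cos0.0°, 0.2513·sin0.0°, -0.0845) = (0.2513, 0.0000, -0.0845)
arm 2 at φ=120.0°: (R−r)+L cos θ2 = 0.1700;  centre 2 = (-0.0850, 0.1472, -0.1732)
φ3=240.0°: virtual centre (-0.1256, -0.2176, -0.0845), radius l
eliminate P² terms by subtracting sphere 1 from 2 and 3
[-0.6725 0.2944 -0.1774]·P = -0.0114;  [-0.7538 -0.4352 0.0000]·P = 0.0000
Cramer: x(z) = 0.0096-0.1500z;  y(z) = -0.0167+0.2598z
into |P−centre ₁|² = l²: 1.0900z² + 0.2329z + -0.1842 = 0;  Δ = 0.8573;  z = -0.5315 or 0.3179 → z<0 root = -0.5315
x = 0.0894, y = -0.1548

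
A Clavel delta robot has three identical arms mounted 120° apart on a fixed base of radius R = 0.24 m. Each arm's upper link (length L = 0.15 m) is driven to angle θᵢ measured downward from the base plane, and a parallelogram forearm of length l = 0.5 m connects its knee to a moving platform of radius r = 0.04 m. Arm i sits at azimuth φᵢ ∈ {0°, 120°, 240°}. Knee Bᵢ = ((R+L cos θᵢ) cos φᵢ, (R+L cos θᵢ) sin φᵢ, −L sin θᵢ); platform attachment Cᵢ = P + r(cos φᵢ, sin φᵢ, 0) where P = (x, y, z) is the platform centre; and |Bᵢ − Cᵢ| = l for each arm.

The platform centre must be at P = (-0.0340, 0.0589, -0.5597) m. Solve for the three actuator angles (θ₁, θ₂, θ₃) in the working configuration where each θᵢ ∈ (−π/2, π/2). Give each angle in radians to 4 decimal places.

rotate P by −φ1: (-0.0340, 0.0589, -0.5597)
  e−x'=0.2340;  (l²−L²−(e−x')²−y'²−z²)/2L = -0.4800
  θ1 = atan2(B,A) + arccos(C/0.6066) = 1.3087
arm 2 (φ=120.0°): x'=0.0680, y'=0.0000
  e−x'=0.1320;  (l²−L²−(e−x')²−y'²−z²)/2L = -0.3440
  √(A²+B²)=0.5751;  θ2 = -1.3392+2.2120 ≈ 0.8728
arm 3 (φ=240.0°): x'=-0.0340, y'=-0.0589
  e−x'=0.2340;  (l²−L²−(e−x')²−y'²−z²)/2L = -0.4800
  √(A²+B²)=0.6067;  θ3 = -1.1748+2.4836 ≈ 1.3088

θ₁ = 1.3087, θ₂ = 0.8728, θ₃ = 1.3088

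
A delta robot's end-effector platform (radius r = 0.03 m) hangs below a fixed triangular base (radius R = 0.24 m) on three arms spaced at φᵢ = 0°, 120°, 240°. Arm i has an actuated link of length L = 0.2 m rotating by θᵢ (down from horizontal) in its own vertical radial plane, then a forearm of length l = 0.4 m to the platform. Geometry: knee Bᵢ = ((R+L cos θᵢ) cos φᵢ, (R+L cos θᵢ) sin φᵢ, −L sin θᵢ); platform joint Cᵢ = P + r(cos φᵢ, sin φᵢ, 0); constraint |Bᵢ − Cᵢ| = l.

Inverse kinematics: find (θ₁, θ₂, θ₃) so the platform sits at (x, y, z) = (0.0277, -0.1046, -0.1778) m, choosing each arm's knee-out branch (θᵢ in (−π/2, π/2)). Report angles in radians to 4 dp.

θ₁ = 0.3489, θ₂ = 1.1343, θ₃ = -0.1739

arm 1 (φ=0.0°): x'=0.0277, y'=-0.1046
  A cos θ + B sin θ = C:  0.1823·cos θ + -0.1778·sin θ = 0.1105
  θ1 = atan2(B,A) + arccos(C/0.2546) = 0.3489
rotate P by −φ2: (-0.1044, 0.0283, -0.1778)
  A cos θ + B sin θ = C:  0.3144·cos θ + -0.1778·sin θ = -0.0282
  θ2 = atan2(B,A) + arccos(C/0.3612) = 1.1343
arm 3 (φ=240.0°): x'=0.0767, y'=0.0763
  e−x'=0.1333;  (l²−L²−(e−x')²−y'²−z²)/2L = 0.1620
  γ=atan2(-0.1778,0.1333)=-0.9276;  ψ=arccos(0.7292)=0.7537;  θ3=γ+ψ≈-0.1739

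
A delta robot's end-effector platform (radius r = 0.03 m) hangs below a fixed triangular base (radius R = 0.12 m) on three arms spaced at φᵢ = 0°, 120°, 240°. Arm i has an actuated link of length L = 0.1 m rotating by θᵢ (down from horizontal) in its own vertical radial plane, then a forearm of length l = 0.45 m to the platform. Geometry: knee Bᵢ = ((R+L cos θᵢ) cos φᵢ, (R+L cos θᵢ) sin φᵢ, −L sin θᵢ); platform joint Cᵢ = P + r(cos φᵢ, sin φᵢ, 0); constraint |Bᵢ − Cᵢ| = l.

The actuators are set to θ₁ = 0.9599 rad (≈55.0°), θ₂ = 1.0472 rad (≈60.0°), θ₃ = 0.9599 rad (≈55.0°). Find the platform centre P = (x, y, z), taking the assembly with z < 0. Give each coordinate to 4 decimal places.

(0.0071, -0.0124, -0.5093)

O1 = (0.1474·cos0.0°, 0.1474·sin0.0°, -0.0819) = (0.1474, 0.0000, -0.0819)
O2 = (0.1400·cos120.0°, 0.1400·sin120.0°, -0.0866) = (-0.0700, 0.1212, -0.0866)
O3 = (0.1474·cos240.0°, 0.1474·sin240.0°, -0.0819) = (-0.0737, -0.1276, -0.0819)
eliminate P² terms by subtracting sphere 1 from 2 and 3
[-0.4347 0.2425 -0.0094]·P = -0.0013;  [-0.4421 -0.2552 0.0000]·P = 0.0000
Cramer: x(z) = 0.0016-0.0110z;  y(z) = -0.0027+0.0190z
quadratic in z: (1.0005)z²+(0.1669)z+(-0.1745)=0, √Δ=0.8522 → z ∈ {-0.5093, 0.3425}; z = -0.5093 (taking z<0)
x = 0.0071, y = -0.0124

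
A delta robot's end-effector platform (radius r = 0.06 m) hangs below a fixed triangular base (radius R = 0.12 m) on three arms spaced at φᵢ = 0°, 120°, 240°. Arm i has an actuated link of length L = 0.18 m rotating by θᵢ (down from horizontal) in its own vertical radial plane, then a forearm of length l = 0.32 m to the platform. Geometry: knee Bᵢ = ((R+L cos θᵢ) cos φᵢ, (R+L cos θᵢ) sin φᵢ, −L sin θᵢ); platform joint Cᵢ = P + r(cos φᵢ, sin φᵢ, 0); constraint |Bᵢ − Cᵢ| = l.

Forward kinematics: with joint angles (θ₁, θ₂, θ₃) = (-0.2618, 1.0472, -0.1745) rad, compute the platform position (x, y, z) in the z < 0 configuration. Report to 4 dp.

arm 1 at φ=0.0°: ρ1 = 0.2339;  centre 1 = (0.2339, 0.0000, 0.0466)
centre 2 = (0.1500·cos120.0°, 0.1500·sin120.0°, -0.1559) = (-0.0750, 0.1299, -0.1559)
arm 3 at φ=240.0°: ρ3 = 0.2373;  centre 3 = (-0.1186, -0.2055, 0.0313)
subtract pairs → two planes through P
plane₁₂: -0.6177x+0.2598y+-0.4049z = -0.0101
det = 0.4370;  x = 0.0092+-0.3990z,  y = -0.0168+0.6099z
into |P−centre ₁|² = l²: 1.5312z² + 0.0656z + -0.0495 = 0;  Δ = 0.3074;  z = -0.2025 or 0.1596 → z<0 root = -0.2025
x = 0.0900, y = -0.1403

(0.0900, -0.1403, -0.2025)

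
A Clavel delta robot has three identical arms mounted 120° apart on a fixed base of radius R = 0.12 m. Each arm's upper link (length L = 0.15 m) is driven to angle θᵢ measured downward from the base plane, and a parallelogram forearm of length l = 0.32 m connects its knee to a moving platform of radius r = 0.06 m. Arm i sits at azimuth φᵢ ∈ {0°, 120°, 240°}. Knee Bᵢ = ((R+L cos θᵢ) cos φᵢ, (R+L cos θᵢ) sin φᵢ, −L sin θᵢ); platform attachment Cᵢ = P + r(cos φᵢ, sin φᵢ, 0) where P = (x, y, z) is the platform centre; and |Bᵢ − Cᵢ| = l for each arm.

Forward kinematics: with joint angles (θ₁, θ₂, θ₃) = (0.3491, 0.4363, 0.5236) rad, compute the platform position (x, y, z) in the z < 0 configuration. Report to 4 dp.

arm 1 at φ=0.0°: ρ1 = 0.2010;  O1 = (0.2010, 0.0000, -0.0513)
φ2=120.0°: virtual centre (-0.0980, 0.1697, -0.0634), radius l
O3 = (0.1899·cos240.0°, 0.1899·sin240.0°, -0.0750) = (-0.0950, -0.1645, -0.0750)
eliminate P² terms by subtracting sphere 1 from 2 and 3
plane₁₂: -0.5979x+0.3394y+-0.0242z = -0.0006
det = 0.3975;  x = 0.0016+-0.0605z,  y = 0.0011+-0.0353z
into |P−O₁|² = l²: 1.0049z² + 0.1266z + -0.0600 = 0;  Δ = 0.2574;  z = -0.3154 or 0.1894 → z<0 root = -0.3154
x = 0.0207, y = 0.0122

(0.0207, 0.0122, -0.3154)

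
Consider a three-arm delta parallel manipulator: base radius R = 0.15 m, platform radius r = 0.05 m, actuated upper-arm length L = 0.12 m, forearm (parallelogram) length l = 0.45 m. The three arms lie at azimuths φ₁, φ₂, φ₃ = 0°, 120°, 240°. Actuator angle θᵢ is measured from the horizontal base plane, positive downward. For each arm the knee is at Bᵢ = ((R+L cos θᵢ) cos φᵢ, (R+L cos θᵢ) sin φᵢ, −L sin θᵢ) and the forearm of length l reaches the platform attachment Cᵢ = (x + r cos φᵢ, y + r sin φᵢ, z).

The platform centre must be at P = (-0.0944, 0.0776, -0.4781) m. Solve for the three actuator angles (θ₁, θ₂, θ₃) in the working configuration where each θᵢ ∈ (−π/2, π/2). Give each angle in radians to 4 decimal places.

φ1=0.0° → target in arm frame (-0.0944, 0.0776)
  A=0.1944, B=-0.4781, C=(l²−L²−A²−y'²−z²)/(2L)=-0.3512
  √(A²+B²)=0.5161;  θ1 = -1.1846+2.3193 ≈ 1.1347
arm 2 (φ=120.0°): x'=0.1144, y'=0.0430
  A cos θ + B sin θ = C:  -0.0144·cos θ + -0.4781·sin θ = -0.1772
  γ=atan2(-0.4781,-0.0144)=-1.6009;  ψ=arccos(-0.3705)=1.9503;  θ2=γ+ψ≈0.3494
arm 3 (φ=240.0°): x'=-0.0200, y'=-0.1206
  e−x'=0.1200;  (l²−L²−(e−x')²−y'²−z²)/2L = -0.2892
  θ3 = atan2(B,A) + arccos(C/0.4929) = 0.8729

θ₁ = 1.1347, θ₂ = 0.3494, θ₃ = 0.8729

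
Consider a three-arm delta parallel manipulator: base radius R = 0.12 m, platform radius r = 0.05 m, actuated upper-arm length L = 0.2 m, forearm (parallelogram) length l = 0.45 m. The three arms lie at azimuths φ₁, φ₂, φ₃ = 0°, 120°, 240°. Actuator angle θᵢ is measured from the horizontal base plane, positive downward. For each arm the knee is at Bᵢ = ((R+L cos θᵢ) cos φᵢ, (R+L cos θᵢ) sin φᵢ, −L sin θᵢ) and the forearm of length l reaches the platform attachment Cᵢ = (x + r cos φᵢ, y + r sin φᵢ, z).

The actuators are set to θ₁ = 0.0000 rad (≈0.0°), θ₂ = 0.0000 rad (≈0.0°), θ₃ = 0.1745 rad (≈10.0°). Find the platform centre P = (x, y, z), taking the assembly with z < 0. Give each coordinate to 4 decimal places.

(0.0163, 0.0282, -0.3706)

S1 = (0.2700·cos0.0°, 0.2700·sin0.0°, 0.0000) = (0.2700, 0.0000, 0.0000)
arm 2 at φ=120.0°: e+L cos θ2 = 0.2700;  S2 = (-0.1350, 0.2338, 0.0000)
S3 = (0.2670·cos240.0°, 0.2670·sin240.0°, -0.0347) = (-0.1335, -0.2312, -0.0347)
eliminate P² terms by subtracting sphere 1 from 2 and 3
plane₁₂: -0.8100x+0.4677y+0.0000z = 0.0000
Cramer: x(z) = 0.0003-0.0432z;  y(z) = 0.0005-0.0748z
quadratic in z: (1.0075)z²+(0.0232)z+(-0.1297)=0, √Δ=0.7235 → z ∈ {-0.3706, 0.3475}; z = -0.3706 (taking z<0)
x = 0.0163, y = 0.0282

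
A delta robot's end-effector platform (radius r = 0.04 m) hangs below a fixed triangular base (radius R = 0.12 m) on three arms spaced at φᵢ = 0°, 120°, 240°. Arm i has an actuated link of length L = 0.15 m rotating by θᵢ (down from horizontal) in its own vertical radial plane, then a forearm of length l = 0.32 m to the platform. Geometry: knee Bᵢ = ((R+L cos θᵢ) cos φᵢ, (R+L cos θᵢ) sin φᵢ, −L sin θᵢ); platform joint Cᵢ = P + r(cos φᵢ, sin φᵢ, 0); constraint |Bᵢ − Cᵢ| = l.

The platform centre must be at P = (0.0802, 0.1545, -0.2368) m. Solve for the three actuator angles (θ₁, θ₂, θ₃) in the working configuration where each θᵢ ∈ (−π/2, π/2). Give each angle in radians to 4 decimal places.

θ₁ = -0.0002, θ₂ = -0.0875, θ₃ = 1.2217

arm 1 (φ=0.0°): x'=0.0802, y'=0.1545
  e−x'=-0.0002;  (l²−L²−(e−x')²−y'²−z²)/2L = -0.0001
  γ=atan2(-0.2368,-0.0002)=-1.5716;  ψ=arccos(-0.0006)=1.5714;  θ1=γ+ψ≈-0.0002
rotate P by −φ2: (0.0937, -0.1467, -0.2368)
  e−x'=-0.0137;  (l²−L²−(e−x')²−y'²−z²)/2L = 0.0071
  √(A²+B²)=0.2372;  θ2 = -1.6286+1.5411 ≈ -0.0875
rotate P by −φ3: (-0.1739, -0.0078, -0.2368)
  A=0.2539, B=-0.2368, C=(l²−L²−A²−y'²−z²)/(2L)=-0.1357
  γ=atan2(-0.2368,0.2539)=-0.7506;  ψ=arccos(-0.3908)=1.9723;  θ3=γ+ψ≈1.2217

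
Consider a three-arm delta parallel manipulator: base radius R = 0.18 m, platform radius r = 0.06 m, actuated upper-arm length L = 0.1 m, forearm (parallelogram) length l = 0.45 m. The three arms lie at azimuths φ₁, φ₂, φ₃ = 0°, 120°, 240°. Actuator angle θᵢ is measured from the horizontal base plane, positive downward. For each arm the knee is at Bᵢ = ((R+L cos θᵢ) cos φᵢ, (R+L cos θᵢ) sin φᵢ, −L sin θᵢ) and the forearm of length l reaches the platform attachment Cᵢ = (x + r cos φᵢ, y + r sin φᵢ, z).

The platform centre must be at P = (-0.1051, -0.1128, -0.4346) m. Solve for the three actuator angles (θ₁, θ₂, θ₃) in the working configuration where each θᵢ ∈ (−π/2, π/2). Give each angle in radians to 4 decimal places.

θ₁ = 1.1347, θ₂ = 0.8730, θ₃ = -0.0868

arm 1 (φ=0.0°): x'=-0.1051, y'=-0.1128
  A=0.2251, B=-0.4346, C=(l²−L²−A²−y'²−z²)/(2L)=-0.2989
  √(A²+B²)=0.4894;  θ1 = -1.0929+2.2276 ≈ 1.1347
φ2=120.0° → target in arm frame (-0.0451, 0.1474)
  A=0.1651, B=-0.4346, C=(l²−L²−A²−y'²−z²)/(2L)=-0.2269
  γ=atan2(-0.4346,0.1651)=-1.2077;  ψ=arccos(-0.4880)=2.0806;  θ2=γ+ψ≈0.8730
φ3=240.0° → target in arm frame (0.1502, -0.0346)
  A=-0.0302, B=-0.4346, C=(l²−L²−A²−y'²−z²)/(2L)=0.0076
  γ=atan2(-0.4346,-0.0302)=-1.6403;  ψ=arccos(0.0173)=1.5535;  θ3=γ+ψ≈-0.0868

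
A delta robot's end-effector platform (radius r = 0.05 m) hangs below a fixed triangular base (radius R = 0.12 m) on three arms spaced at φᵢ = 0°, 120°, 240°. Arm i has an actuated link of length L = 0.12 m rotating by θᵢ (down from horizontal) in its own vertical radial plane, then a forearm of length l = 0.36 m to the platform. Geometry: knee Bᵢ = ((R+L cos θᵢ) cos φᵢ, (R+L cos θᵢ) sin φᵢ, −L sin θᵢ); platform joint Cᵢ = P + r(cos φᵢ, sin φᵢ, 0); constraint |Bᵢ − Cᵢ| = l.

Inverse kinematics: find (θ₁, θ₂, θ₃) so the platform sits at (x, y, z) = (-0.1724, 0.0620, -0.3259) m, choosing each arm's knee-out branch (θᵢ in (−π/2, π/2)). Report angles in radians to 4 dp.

arm 1 (φ=0.0°): x'=-0.1724, y'=0.0620
  e−x'=0.2424;  (l²−L²−(e−x')²−y'²−z²)/2L = -0.2234
  √(A²+B²)=0.4062;  θ1 = -0.9313+2.1531 ≈ 1.2219
φ2=120.0° → target in arm frame (0.1399, 0.1183)
  A cos θ + B sin θ = C:  -0.0699·cos θ + -0.3259·sin θ = -0.0412
  γ=atan2(-0.3259,-0.0699)=-1.7821;  ψ=arccos(-0.1237)=1.6948;  θ2=γ+ψ≈-0.0873
arm 3 (φ=240.0°): x'=0.0325, y'=-0.1803
  A cos θ + B sin θ = C:  0.0375·cos θ + -0.3259·sin θ = -0.1039
  √(A²+B²)=0.3280;  θ3 = -1.4563+1.8929 ≈ 0.4367

θ₁ = 1.2219, θ₂ = -0.0873, θ₃ = 0.4367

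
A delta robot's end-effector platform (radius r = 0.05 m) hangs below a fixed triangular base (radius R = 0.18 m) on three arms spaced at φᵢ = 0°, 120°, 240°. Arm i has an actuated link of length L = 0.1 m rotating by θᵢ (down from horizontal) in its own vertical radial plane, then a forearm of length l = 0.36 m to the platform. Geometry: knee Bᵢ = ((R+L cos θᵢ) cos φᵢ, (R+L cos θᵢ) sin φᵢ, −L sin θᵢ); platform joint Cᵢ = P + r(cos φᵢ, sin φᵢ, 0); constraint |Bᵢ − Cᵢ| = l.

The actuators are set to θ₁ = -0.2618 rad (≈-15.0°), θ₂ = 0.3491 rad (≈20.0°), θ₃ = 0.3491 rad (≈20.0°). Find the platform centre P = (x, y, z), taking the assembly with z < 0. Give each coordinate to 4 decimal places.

arm 1 at φ=0.0°: e+L cos θ1 = 0.2266;  S1 = (0.2266, 0.0000, 0.0259)
S2 = (0.2240·cos120.0°, 0.2240·sin120.0°, -0.0342) = (-0.1120, 0.1940, -0.0342)
φ3=240.0°: virtual centre (-0.1120, -0.1940, -0.0342), radius l
subtract pairs → two planes through P
[-0.6772 0.3879 -0.1202]·P = -0.0007;  [-0.6772 -0.3879 -0.1202]·P = -0.0007
det = 0.5254;  x = 0.0010+-0.1775z,  y = 0.0000+0.0000z
sphere 1 gives Az²+Bz+C=0 with A=1.0315, B=0.0283, C=-0.0780;  B²−4AC=0.3228;  roots -0.2891, 0.2617;  negative root z = -0.2891
x = 0.0523, y = 0.0000

(0.0523, 0.0000, -0.2891)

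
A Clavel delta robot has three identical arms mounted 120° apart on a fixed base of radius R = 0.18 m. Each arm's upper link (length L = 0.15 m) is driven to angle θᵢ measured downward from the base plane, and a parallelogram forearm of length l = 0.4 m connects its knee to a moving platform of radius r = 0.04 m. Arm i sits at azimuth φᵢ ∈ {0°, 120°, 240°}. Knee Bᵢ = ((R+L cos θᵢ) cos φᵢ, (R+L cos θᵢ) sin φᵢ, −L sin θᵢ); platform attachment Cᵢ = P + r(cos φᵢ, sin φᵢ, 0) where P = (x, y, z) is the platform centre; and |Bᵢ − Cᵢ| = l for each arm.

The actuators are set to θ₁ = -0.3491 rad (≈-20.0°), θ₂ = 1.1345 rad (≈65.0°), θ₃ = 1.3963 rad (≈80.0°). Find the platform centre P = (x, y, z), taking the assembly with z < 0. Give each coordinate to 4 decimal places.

S1 = (0.2810·cos0.0°, 0.2810·sin0.0°, 0.0513) = (0.2810, 0.0000, 0.0513)
S2 = (0.2034·cos120.0°, 0.2034·sin120.0°, -0.1359) = (-0.1017, 0.1761, -0.1359)
φ3=240.0°: virtual centre (-0.0830, -0.1438, -0.1477), radius l
|S₂|²−|S₁|² = -0.0217;  |S₃|²−|S₁|² = -0.0322
linear system: -0.7653x+0.3523y = -0.0217−-0.3745z; -0.7279x+-0.2876y = -0.0322−-0.3981z
Cramer: x(z) = 0.0369-0.5203z;  y(z) = 0.0185-0.0672z
sphere 1 gives Az²+Bz+C=0 with A=1.2752, B=0.1489, C=-0.0975;  B²−4AC=0.5193;  roots -0.3409, 0.2242;  negative root z = -0.3409
x = 0.2143, y = 0.0414

(0.2143, 0.0414, -0.3409)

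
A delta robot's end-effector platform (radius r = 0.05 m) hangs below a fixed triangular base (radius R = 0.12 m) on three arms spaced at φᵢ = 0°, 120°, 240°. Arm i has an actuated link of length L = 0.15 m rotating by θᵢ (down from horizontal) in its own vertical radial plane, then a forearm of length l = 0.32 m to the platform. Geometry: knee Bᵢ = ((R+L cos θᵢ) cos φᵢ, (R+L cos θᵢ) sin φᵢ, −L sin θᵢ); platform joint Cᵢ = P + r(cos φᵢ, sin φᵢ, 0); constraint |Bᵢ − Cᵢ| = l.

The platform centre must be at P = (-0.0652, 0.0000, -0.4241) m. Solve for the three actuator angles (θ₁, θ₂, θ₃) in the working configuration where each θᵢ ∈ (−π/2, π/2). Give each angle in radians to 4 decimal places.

θ₁ = 1.3960, θ₂ = 1.0468, θ₃ = 1.0468

φ1=0.0° → target in arm frame (-0.0652, 0.0000)
  A cos θ + B sin θ = C:  0.1352·cos θ + -0.4241·sin θ = -0.3941
  γ=atan2(-0.4241,0.1352)=-1.2622;  ψ=arccos(-0.8854)=2.6582;  θ1=γ+ψ≈1.3960
arm 2 (φ=120.0°): x'=0.0326, y'=0.0565
  A cos θ + B sin θ = C:  0.0374·cos θ + -0.4241·sin θ = -0.3485
  θ2 = atan2(B,A) + arccos(C/0.4257) = 1.0468
arm 3 (φ=240.0°): x'=0.0326, y'=-0.0565
  A cos θ + B sin θ = C:  0.0374·cos θ + -0.4241·sin θ = -0.3485
  γ=atan2(-0.4241,0.0374)=-1.4828;  ψ=arccos(-0.8185)=2.5297;  θ3=γ+ψ≈1.0468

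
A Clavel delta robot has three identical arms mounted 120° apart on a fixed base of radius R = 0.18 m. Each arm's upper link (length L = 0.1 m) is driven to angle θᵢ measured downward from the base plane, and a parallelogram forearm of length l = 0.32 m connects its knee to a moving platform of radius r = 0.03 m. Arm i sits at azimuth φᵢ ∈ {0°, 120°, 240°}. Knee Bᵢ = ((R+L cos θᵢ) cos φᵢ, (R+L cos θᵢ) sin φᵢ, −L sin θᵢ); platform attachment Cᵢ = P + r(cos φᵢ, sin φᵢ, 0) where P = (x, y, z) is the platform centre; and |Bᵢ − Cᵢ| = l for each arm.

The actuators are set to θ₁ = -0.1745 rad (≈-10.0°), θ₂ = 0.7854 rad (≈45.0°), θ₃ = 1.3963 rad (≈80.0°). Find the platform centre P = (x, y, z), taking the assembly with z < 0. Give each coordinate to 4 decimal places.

(0.1050, 0.0539, -0.2635)

φ1=0.0°: virtual centre (0.2485, 0.0000, 0.0174), radius l
φ2=120.0°: virtual centre (-0.1104, 0.1911, -0.0707), radius l
φ3=240.0°: virtual centre (-0.0837, -0.1449, -0.0985), radius l
eliminate P² terms by subtracting sphere 1 from 2 and 3
[-0.7177 0.3823 -0.1761]·P = -0.0083;  [-0.6643 -0.2899 -0.2317]·P = -0.0243
det = 0.4620;  x = 0.0254+-0.3022z,  y = 0.0258+-0.1066z
sphere 1 gives Az²+Bz+C=0 with A=1.1027, B=0.0946, C=-0.0517;  B²−4AC=0.2368;  roots -0.2635, 0.1777;  negative root z = -0.2635
x = 0.1050, y = 0.0539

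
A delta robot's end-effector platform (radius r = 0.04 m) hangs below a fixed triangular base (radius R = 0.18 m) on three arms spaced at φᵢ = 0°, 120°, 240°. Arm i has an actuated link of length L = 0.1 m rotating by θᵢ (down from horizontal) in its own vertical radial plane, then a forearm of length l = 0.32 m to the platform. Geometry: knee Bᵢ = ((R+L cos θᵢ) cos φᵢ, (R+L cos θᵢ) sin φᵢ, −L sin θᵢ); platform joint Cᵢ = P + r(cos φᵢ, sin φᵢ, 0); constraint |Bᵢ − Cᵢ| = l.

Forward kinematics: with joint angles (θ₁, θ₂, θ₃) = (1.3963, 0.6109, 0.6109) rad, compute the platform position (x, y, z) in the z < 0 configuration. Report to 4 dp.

(-0.0814, 0.0000, -0.3115)

arm 1 at φ=0.0°: ρ1 = 0.1574;  centre 1 = (0.1574, 0.0000, -0.0985)
φ2=120.0°: virtual centre (-0.1110, 0.1922, -0.0574), radius l
φ3=240.0°: virtual centre (-0.1110, -0.1922, -0.0574), radius l
subtract pairs → two planes through P
[-0.5366 0.3844 0.0822]·P = 0.0181;  [-0.5366 -0.3844 0.0822]·P = 0.0181
det = 0.4125;  x = -0.0337+0.1533z,  y = 0.0000+0.0000z
into |P−centre ₁|² = l²: 1.0235z² + 0.1384z + -0.0562 = 0;  Δ = 0.2493;  z = -0.3115 or 0.1763 → z<0 root = -0.3115
x = -0.0814, y = 0.0000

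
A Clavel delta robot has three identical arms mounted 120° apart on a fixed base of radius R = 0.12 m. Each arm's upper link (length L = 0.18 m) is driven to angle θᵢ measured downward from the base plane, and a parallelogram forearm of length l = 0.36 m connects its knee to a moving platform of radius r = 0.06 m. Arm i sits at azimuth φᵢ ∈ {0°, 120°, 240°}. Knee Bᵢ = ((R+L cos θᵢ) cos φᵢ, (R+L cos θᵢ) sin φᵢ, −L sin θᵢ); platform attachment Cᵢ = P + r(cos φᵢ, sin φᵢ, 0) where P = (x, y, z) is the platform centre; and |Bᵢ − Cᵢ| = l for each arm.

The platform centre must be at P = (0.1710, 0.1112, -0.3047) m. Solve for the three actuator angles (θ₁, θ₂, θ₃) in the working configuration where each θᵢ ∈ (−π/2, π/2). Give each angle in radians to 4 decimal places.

φ1=0.0° → target in arm frame (0.1710, 0.1112)
  e−x'=-0.1110;  (l²−L²−(e−x')²−y'²−z²)/2L = -0.0565
  θ1 = atan2(B,A) + arccos(C/0.3243) = -0.1743
arm 2 (φ=120.0°): x'=0.0108, y'=-0.2037
  A=0.0492, B=-0.3047, C=(l²−L²−A²−y'²−z²)/(2L)=-0.1099
  γ=atan2(-0.3047,0.0492)=-1.4107;  ψ=arccos(-0.3560)=1.9347;  θ2=γ+ψ≈0.5240
arm 3 (φ=240.0°): x'=-0.1818, y'=0.0925
  A=0.2418, B=-0.3047, C=(l²−L²−A²−y'²−z²)/(2L)=-0.1741
  γ=atan2(-0.3047,0.2418)=-0.9000;  ψ=arccos(-0.4475)=2.0348;  θ3=γ+ψ≈1.1348

θ₁ = -0.1743, θ₂ = 0.5240, θ₃ = 1.1348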